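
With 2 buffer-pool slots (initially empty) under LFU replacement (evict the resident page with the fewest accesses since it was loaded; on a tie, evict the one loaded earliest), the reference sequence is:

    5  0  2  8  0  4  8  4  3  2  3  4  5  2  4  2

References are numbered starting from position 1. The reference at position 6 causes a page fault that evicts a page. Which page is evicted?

8

pos 1: 5: miss, frames {5}
pos 2: 0: miss, frames {5,0}
pos 3: 2: miss, evict 5, frames {0,2}
pos 4: 8: miss, evict 0, frames {2,8}
pos 5: 0: miss, evict 2, frames {8,0}
pos 6: 4: miss, evict 8, frames {0,4}
At position 6, page 8 is evicted.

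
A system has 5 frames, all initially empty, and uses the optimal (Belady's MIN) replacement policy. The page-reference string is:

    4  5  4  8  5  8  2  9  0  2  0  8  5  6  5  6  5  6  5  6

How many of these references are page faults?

7

4 -> fault, frames (4)
5 -> fault, frames (4 5)
4 -> hit
8 -> fault, frames (4 5 8)
5 -> hit
8 -> hit
2 -> fault, frames (4 5 8 2)
9 -> fault, frames (4 5 8 2 9)
0 -> fault, evict 9, frames (4 5 8 2 0)
2 -> hit
0 -> hit
8 -> hit
5 -> hit
6 -> fault, evict 0, frames (4 5 8 2 6)
5 -> hit
6 -> hit
5 -> hit
6 -> hit
5 -> hit
6 -> hit
Page faults: 7.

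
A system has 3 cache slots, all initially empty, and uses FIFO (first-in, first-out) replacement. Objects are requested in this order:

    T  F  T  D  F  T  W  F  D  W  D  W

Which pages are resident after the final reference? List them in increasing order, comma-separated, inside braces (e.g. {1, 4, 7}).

T → miss, frames (T)
F → miss, frames (T F)
T → hit
D → miss, frames (T F D)
F → hit
T → hit
W → miss, evict T, frames (F D W)
F → hit
D → hit
W → hit
D → hit
W → hit

{D, F, W}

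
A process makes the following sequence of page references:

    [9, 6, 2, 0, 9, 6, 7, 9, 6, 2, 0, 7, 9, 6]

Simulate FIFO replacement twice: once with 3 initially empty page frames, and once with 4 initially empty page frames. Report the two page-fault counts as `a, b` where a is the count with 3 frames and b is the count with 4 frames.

3 frames: F F F F F F F . . F F . F F → 11 faults.
4 frames: F F F F . . F F F F F F F F → 12 faults.
12 > 11: adding a frame increased faults — Belady's anomaly.

11, 12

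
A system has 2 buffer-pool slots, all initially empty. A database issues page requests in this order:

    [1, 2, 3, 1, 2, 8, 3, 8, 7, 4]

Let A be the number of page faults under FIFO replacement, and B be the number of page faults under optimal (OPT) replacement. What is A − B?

Under FIFO: F F F F F F F . F F → 9 faults.
Under OPT: F F F . F F . . F F → 7 faults.
A − B = 9 − 7 = 2.

2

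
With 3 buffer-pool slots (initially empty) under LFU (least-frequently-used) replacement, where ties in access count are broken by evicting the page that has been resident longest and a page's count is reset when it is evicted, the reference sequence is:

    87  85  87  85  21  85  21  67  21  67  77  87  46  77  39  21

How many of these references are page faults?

9

87: miss, frames (87)
85: miss, frames (87 85)
87: hit
85: hit
21: miss, frames (87 85 21)
85: hit
21: hit
67: miss, evict 87, frames (85 21 67)
21: hit
67: hit
77: miss, evict 67, frames (85 21 77)
87: miss, evict 77, frames (85 21 87)
46: miss, evict 87, frames (85 21 46)
77: miss, evict 46, frames (85 21 77)
39: miss, evict 77, frames (85 21 39)
21: hit
Page faults: 9.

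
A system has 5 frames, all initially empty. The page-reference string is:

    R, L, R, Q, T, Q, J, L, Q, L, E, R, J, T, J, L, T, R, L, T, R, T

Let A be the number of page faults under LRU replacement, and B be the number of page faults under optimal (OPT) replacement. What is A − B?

2

Under LRU: F F . F F . F . . . F F . F . . . . . . . . → 8 faults.
Under OPT: F F . F F . F . . . F . . . . . . . . . . . → 6 faults.
A − B = 8 − 6 = 2.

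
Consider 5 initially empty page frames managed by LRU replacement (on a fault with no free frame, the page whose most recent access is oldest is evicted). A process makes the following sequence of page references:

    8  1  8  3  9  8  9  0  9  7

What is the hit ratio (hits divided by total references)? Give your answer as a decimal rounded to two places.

8 -> miss, frames [8]
1 -> miss, frames [8, 1]
8 -> hit
3 -> miss, frames [1, 8, 3]
9 -> miss, frames [1, 8, 3, 9]
8 -> hit
9 -> hit
0 -> miss, frames [1, 3, 8, 9, 0]
9 -> hit
7 -> miss, evict 1, frames [3, 8, 0, 9, 7]
Hits: 4 of 10 references → 4/10 = 0.4000.

0.40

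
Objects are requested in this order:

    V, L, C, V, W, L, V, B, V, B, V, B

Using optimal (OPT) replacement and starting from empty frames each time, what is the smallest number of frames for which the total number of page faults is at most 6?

f=1: 12 faults
f=2: 6 faults
f=3: 5 faults
f=4: 5 faults
f=5: 5 faults
Smallest f with faults ≤ 6 is 2.

2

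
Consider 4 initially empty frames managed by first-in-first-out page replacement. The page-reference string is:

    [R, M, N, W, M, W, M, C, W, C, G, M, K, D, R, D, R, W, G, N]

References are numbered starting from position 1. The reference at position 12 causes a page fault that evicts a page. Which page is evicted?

N

pos 1: R: miss, frames {R}
pos 2: M: miss, frames {R,M}
pos 3: N: miss, frames {R,M,N}
pos 4: W: miss, frames {R,M,N,W}
pos 5: M: hit
pos 6: W: hit
pos 7: M: hit
pos 8: C: miss, evict R, frames {M,N,W,C}
pos 9: W: hit
pos 10: C: hit
pos 11: G: miss, evict M, frames {N,W,C,G}
pos 12: M: miss, evict N, frames {W,C,G,M}
At position 12, page N is evicted.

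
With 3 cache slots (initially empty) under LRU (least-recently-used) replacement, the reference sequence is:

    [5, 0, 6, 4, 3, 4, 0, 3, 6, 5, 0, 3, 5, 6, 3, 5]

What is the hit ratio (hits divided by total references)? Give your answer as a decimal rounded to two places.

0.31

5 -> fault, frames [5]
0 -> fault, frames [5, 0]
6 -> fault, frames [5, 0, 6]
4 -> fault, evict 5, frames [0, 6, 4]
3 -> fault, evict 0, frames [6, 4, 3]
4 -> hit
0 -> fault, evict 6, frames [3, 4, 0]
3 -> hit
6 -> fault, evict 4, frames [0, 3, 6]
5 -> fault, evict 0, frames [3, 6, 5]
0 -> fault, evict 3, frames [6, 5, 0]
3 -> fault, evict 6, frames [5, 0, 3]
5 -> hit
6 -> fault, evict 0, frames [3, 5, 6]
3 -> hit
5 -> hit
Hits: 5 of 16 references → 5/16 = 0.3125.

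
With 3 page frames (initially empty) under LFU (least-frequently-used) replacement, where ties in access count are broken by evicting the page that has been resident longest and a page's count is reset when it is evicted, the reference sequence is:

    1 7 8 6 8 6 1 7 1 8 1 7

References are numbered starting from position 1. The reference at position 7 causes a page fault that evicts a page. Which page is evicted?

pos 1: 1 → fault, frames {1}
pos 2: 7 → fault, frames {1,7}
pos 3: 8 → fault, frames {1,7,8}
pos 4: 6 → fault, evict 1, frames {7,8,6}
pos 5: 8 → hit
pos 6: 6 → hit
pos 7: 1 → fault, evict 7, frames {8,6,1}
At position 7, page 7 is evicted.

7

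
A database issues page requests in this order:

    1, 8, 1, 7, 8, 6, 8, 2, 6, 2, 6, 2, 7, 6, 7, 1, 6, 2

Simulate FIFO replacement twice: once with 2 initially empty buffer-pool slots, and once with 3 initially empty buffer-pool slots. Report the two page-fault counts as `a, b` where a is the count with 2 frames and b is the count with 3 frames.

11, 6

2 frames: F F . F . F F F F . . . F . . F F F → 11 faults.
3 frames: F F . F . F . F . . . . . . . F . . → 6 faults.
6 < 11: adding a frame reduced faults, as is typical.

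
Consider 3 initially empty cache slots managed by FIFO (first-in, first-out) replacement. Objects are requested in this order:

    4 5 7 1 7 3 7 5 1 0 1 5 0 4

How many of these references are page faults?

9

4 → fault, frames {4}
5 → fault, frames {4,5}
7 → fault, frames {4,5,7}
1 → fault, evict 4, frames {5,7,1}
7 → hit
3 → fault, evict 5, frames {7,1,3}
7 → hit
5 → fault, evict 7, frames {1,3,5}
1 → hit
0 → fault, evict 1, frames {3,5,0}
1 → fault, evict 3, frames {5,0,1}
5 → hit
0 → hit
4 → fault, evict 5, frames {0,1,4}
Page faults: 9.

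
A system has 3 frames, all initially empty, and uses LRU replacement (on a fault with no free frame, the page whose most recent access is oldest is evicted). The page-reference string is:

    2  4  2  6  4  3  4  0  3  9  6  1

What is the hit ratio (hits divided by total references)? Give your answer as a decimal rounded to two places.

2: fault, frames {2}
4: fault, frames {2,4}
2: hit
6: fault, frames {4,2,6}
4: hit
3: fault, evict 2, frames {6,4,3}
4: hit
0: fault, evict 6, frames {3,4,0}
3: hit
9: fault, evict 4, frames {0,3,9}
6: fault, evict 0, frames {3,9,6}
1: fault, evict 3, frames {9,6,1}
Hits: 4 of 12 references → 4/12 = 0.3333.

0.33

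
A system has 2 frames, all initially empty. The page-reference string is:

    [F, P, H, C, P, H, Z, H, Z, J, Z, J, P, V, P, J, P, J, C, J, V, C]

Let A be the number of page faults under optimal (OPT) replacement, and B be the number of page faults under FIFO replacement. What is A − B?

-4

Under OPT: F F F F . F F . . F . . F F . F . . F . F . → 12 faults.
Under FIFO: F F F F F F F . . F . . F F . F F . F F F F → 16 faults.
A − B = 12 − 16 = -4.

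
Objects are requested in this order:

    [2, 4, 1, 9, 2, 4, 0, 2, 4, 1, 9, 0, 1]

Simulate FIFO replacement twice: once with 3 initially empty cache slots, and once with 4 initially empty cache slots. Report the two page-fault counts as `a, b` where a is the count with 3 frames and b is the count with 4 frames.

3 frames: F F F F F F F . . F F . . → 9 faults.
4 frames: F F F F . . F F F F F F . → 10 faults.
10 > 9: adding a frame increased faults — Belady's anomaly.

9, 10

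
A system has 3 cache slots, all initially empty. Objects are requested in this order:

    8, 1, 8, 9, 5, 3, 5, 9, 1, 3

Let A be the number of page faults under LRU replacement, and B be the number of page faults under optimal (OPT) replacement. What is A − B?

Under LRU: F F . F F F . . F F → 7 faults.
Under OPT: F F . F F F . . F . → 6 faults.
A − B = 7 − 6 = 1.

1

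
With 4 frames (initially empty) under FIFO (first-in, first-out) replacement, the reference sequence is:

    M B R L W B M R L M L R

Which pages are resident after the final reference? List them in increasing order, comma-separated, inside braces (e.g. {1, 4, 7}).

{L, M, R, W}

M → fault, frames (M)
B → fault, frames (M B)
R → fault, frames (M B R)
L → fault, frames (M B R L)
W → fault, evict M, frames (B R L W)
B → hit
M → fault, evict B, frames (R L W M)
R → hit
L → hit
M → hit
L → hit
R → hit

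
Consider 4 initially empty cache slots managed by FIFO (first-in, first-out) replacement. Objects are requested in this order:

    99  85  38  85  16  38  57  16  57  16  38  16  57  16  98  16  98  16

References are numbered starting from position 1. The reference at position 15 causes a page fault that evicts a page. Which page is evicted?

pos 1: 99: fault, frames (99)
pos 2: 85: fault, frames (99 85)
pos 3: 38: fault, frames (99 85 38)
pos 4: 85: hit
pos 5: 16: fault, frames (99 85 38 16)
pos 6: 38: hit
pos 7: 57: fault, evict 99, frames (85 38 16 57)
pos 8: 16: hit
pos 9: 57: hit
pos 10: 16: hit
pos 11: 38: hit
pos 12: 16: hit
pos 13: 57: hit
pos 14: 16: hit
pos 15: 98: fault, evict 85, frames (38 16 57 98)
At position 15, page 85 is evicted.

85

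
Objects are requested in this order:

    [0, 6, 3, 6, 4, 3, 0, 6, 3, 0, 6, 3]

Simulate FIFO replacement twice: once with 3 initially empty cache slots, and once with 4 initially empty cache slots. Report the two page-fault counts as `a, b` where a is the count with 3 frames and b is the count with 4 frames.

7, 4

3 frames: F F F . F . F F F . . . → 7 faults.
4 frames: F F F . F . . . . . . . → 4 faults.
4 < 7: adding a frame reduced faults, as is typical.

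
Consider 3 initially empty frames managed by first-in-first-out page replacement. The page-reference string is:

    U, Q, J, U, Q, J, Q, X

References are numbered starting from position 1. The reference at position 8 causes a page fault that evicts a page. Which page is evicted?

U

pos 1: U: fault, frames [U]
pos 2: Q: fault, frames [U, Q]
pos 3: J: fault, frames [U, Q, J]
pos 4: U: hit
pos 5: Q: hit
pos 6: J: hit
pos 7: Q: hit
pos 8: X: fault, evict U, frames [Q, J, X]
At position 8, page U is evicted.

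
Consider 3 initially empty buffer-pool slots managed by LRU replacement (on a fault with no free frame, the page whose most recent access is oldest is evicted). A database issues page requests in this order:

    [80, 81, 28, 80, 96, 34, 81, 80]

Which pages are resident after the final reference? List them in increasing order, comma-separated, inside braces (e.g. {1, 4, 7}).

80 -> miss, frames (80)
81 -> miss, frames (80 81)
28 -> miss, frames (80 81 28)
80 -> hit
96 -> miss, evict 81, frames (28 80 96)
34 -> miss, evict 28, frames (80 96 34)
81 -> miss, evict 80, frames (96 34 81)
80 -> miss, evict 96, frames (34 81 80)

{34, 80, 81}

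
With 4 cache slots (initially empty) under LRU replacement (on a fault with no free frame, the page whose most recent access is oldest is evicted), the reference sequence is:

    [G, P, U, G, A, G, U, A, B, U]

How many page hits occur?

G -> fault, frames (G)
P -> fault, frames (G P)
U -> fault, frames (G P U)
G -> hit
A -> fault, frames (P U G A)
G -> hit
U -> hit
A -> hit
B -> fault, evict P, frames (G U A B)
U -> hit
Hits: 5.

5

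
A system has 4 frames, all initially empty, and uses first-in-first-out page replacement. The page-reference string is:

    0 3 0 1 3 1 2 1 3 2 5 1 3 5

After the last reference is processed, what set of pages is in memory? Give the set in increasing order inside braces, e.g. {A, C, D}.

0 -> fault, frames [0]
3 -> fault, frames [0, 3]
0 -> hit
1 -> fault, frames [0, 3, 1]
3 -> hit
1 -> hit
2 -> fault, frames [0, 3, 1, 2]
1 -> hit
3 -> hit
2 -> hit
5 -> fault, evict 0, frames [3, 1, 2, 5]
1 -> hit
3 -> hit
5 -> hit

{1, 2, 3, 5}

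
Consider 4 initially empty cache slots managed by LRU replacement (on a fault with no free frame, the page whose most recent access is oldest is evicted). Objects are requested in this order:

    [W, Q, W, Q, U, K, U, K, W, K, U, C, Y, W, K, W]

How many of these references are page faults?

8

W: fault, frames (W)
Q: fault, frames (W Q)
W: hit
Q: hit
U: fault, frames (W Q U)
K: fault, frames (W Q U K)
U: hit
K: hit
W: hit
K: hit
U: hit
C: fault, evict Q, frames (W K U C)
Y: fault, evict W, frames (K U C Y)
W: fault, evict K, frames (U C Y W)
K: fault, evict U, frames (C Y W K)
W: hit
Page faults: 8.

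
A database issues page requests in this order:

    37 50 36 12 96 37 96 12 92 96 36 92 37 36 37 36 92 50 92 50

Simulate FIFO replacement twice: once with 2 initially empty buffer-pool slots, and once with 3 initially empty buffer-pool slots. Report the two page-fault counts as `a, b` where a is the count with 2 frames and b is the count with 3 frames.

2 frames: F F F F F F . F F F F F F F . . F F . . → 15 faults.
3 frames: F F F F F F . . F . F . . . . . . F . . → 9 faults.
9 < 15: adding a frame reduced faults, as is typical.

15, 9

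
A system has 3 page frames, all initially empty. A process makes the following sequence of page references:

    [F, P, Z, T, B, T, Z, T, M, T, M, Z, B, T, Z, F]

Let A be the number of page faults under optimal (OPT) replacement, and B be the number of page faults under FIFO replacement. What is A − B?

Under OPT: F F F F F . . . F . . . F . . F → 8 faults.
Under FIFO: F F F F F . . . F . . F . F . F → 9 faults.
A − B = 8 − 9 = -1.

-1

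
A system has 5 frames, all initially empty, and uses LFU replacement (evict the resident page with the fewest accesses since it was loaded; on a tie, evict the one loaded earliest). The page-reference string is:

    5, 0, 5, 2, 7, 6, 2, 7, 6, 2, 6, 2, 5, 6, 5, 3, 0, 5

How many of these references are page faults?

5 -> fault, frames (5)
0 -> fault, frames (5 0)
5 -> hit
2 -> fault, frames (5 0 2)
7 -> fault, frames (5 0 2 7)
6 -> fault, frames (5 0 2 7 6)
2 -> hit
7 -> hit
6 -> hit
2 -> hit
6 -> hit
2 -> hit
5 -> hit
6 -> hit
5 -> hit
3 -> fault, evict 0, frames (5 2 7 6 3)
0 -> fault, evict 3, frames (5 2 7 6 0)
5 -> hit
Page faults: 7.

7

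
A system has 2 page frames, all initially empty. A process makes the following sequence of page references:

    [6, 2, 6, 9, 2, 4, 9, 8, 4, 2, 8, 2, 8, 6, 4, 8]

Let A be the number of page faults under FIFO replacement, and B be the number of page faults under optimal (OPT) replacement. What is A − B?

Under FIFO: F F . F . F . F . F . . . F F F → 9 faults.
Under OPT: F F . F . F . F . F . . . F F . → 8 faults.
A − B = 9 − 8 = 1.

1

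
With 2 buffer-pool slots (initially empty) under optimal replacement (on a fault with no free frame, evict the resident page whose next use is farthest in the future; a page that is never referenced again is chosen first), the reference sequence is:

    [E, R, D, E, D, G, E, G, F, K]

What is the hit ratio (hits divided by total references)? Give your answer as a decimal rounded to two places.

0.40

E: miss, frames [E]
R: miss, frames [E, R]
D: miss, evict R, frames [E, D]
E: hit
D: hit
G: miss, evict D, frames [E, G]
E: hit
G: hit
F: miss, evict G, frames [E, F]
K: miss, evict F, frames [E, K]
Hits: 4 of 10 references → 4/10 = 0.4000.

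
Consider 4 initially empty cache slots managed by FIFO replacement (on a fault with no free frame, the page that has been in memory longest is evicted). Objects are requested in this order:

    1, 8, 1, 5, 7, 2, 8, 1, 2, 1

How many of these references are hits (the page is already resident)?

1 → miss, frames [1]
8 → miss, frames [1, 8]
1 → hit
5 → miss, frames [1, 8, 5]
7 → miss, frames [1, 8, 5, 7]
2 → miss, evict 1, frames [8, 5, 7, 2]
8 → hit
1 → miss, evict 8, frames [5, 7, 2, 1]
2 → hit
1 → hit
Hits: 4.

4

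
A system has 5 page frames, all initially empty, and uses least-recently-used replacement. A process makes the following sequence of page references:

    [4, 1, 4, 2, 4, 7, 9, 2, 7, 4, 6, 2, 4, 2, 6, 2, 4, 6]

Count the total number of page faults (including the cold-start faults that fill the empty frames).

4 → miss, frames [4]
1 → miss, frames [4, 1]
4 → hit
2 → miss, frames [1, 4, 2]
4 → hit
7 → miss, frames [1, 2, 4, 7]
9 → miss, frames [1, 2, 4, 7, 9]
2 → hit
7 → hit
4 → hit
6 → miss, evict 1, frames [9, 2, 7, 4, 6]
2 → hit
4 → hit
2 → hit
6 → hit
2 → hit
4 → hit
6 → hit
Page faults: 6.

6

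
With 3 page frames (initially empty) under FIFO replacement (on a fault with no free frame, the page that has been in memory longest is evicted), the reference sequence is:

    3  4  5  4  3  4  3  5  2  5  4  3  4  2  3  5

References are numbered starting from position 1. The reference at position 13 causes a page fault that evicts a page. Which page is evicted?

5

pos 1: 3: miss, frames {3}
pos 2: 4: miss, frames {3,4}
pos 3: 5: miss, frames {3,4,5}
pos 4: 4: hit
pos 5: 3: hit
pos 6: 4: hit
pos 7: 3: hit
pos 8: 5: hit
pos 9: 2: miss, evict 3, frames {4,5,2}
pos 10: 5: hit
pos 11: 4: hit
pos 12: 3: miss, evict 4, frames {5,2,3}
pos 13: 4: miss, evict 5, frames {2,3,4}
At position 13, page 5 is evicted.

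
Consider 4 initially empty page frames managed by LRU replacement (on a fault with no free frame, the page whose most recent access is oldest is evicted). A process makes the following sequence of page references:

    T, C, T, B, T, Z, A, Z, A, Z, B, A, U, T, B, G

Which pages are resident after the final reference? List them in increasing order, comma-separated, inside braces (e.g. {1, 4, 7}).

{B, G, T, U}

T → fault, frames [T]
C → fault, frames [T, C]
T → hit
B → fault, frames [C, T, B]
T → hit
Z → fault, frames [C, B, T, Z]
A → fault, evict C, frames [B, T, Z, A]
Z → hit
A → hit
Z → hit
B → hit
A → hit
U → fault, evict T, frames [Z, B, A, U]
T → fault, evict Z, frames [B, A, U, T]
B → hit
G → fault, evict A, frames [U, T, B, G]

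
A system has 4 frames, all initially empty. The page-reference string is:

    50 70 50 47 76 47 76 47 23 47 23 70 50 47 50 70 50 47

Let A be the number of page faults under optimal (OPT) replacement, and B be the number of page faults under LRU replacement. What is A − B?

Under OPT: F F . F F . . . F . . . . . . . . . → 5 faults.
Under LRU: F F . F F . . . F . . F F . . . . . → 7 faults.
A − B = 5 − 7 = -2.

-2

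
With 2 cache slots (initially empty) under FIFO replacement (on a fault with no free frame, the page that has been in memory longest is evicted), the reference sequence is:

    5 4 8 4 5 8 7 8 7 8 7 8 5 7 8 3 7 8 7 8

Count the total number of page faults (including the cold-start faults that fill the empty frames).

12

5: fault, frames [5]
4: fault, frames [5, 4]
8: fault, evict 5, frames [4, 8]
4: hit
5: fault, evict 4, frames [8, 5]
8: hit
7: fault, evict 8, frames [5, 7]
8: fault, evict 5, frames [7, 8]
7: hit
8: hit
7: hit
8: hit
5: fault, evict 7, frames [8, 5]
7: fault, evict 8, frames [5, 7]
8: fault, evict 5, frames [7, 8]
3: fault, evict 7, frames [8, 3]
7: fault, evict 8, frames [3, 7]
8: fault, evict 3, frames [7, 8]
7: hit
8: hit
Page faults: 12.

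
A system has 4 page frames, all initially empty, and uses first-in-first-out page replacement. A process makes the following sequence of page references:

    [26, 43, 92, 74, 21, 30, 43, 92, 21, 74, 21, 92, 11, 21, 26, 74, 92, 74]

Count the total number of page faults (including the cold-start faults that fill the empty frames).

26 → fault, frames (26)
43 → fault, frames (26 43)
92 → fault, frames (26 43 92)
74 → fault, frames (26 43 92 74)
21 → fault, evict 26, frames (43 92 74 21)
30 → fault, evict 43, frames (92 74 21 30)
43 → fault, evict 92, frames (74 21 30 43)
92 → fault, evict 74, frames (21 30 43 92)
21 → hit
74 → fault, evict 21, frames (30 43 92 74)
21 → fault, evict 30, frames (43 92 74 21)
92 → hit
11 → fault, evict 43, frames (92 74 21 11)
21 → hit
26 → fault, evict 92, frames (74 21 11 26)
74 → hit
92 → fault, evict 74, frames (21 11 26 92)
74 → fault, evict 21, frames (11 26 92 74)
Page faults: 14.

14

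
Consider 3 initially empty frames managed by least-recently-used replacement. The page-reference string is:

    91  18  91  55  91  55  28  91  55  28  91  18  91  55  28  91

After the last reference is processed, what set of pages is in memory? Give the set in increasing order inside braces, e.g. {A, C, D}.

91: fault, frames [91]
18: fault, frames [91, 18]
91: hit
55: fault, frames [18, 91, 55]
91: hit
55: hit
28: fault, evict 18, frames [91, 55, 28]
91: hit
55: hit
28: hit
91: hit
18: fault, evict 55, frames [28, 91, 18]
91: hit
55: fault, evict 28, frames [18, 91, 55]
28: fault, evict 18, frames [91, 55, 28]
91: hit

{28, 55, 91}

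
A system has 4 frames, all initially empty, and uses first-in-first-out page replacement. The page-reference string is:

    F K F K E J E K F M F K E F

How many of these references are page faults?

F: fault, frames [F]
K: fault, frames [F, K]
F: hit
K: hit
E: fault, frames [F, K, E]
J: fault, frames [F, K, E, J]
E: hit
K: hit
F: hit
M: fault, evict F, frames [K, E, J, M]
F: fault, evict K, frames [E, J, M, F]
K: fault, evict E, frames [J, M, F, K]
E: fault, evict J, frames [M, F, K, E]
F: hit
Page faults: 8.

8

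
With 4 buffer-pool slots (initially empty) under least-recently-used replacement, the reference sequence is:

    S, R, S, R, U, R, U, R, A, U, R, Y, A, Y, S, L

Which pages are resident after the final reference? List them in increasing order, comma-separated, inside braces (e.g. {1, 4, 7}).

S -> fault, frames (S)
R -> fault, frames (S R)
S -> hit
R -> hit
U -> fault, frames (S R U)
R -> hit
U -> hit
R -> hit
A -> fault, frames (S U R A)
U -> hit
R -> hit
Y -> fault, evict S, frames (A U R Y)
A -> hit
Y -> hit
S -> fault, evict U, frames (R A Y S)
L -> fault, evict R, frames (A Y S L)

{A, L, S, Y}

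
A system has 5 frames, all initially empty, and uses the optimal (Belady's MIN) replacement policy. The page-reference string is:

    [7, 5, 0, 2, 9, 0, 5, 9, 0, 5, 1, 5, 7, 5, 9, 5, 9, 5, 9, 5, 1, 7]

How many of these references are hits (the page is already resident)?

7 → miss, frames [7]
5 → miss, frames [7, 5]
0 → miss, frames [7, 5, 0]
2 → miss, frames [7, 5, 0, 2]
9 → miss, frames [7, 5, 0, 2, 9]
0 → hit
5 → hit
9 → hit
0 → hit
5 → hit
1 → miss, evict 2, frames [7, 5, 0, 9, 1]
5 → hit
7 → hit
5 → hit
9 → hit
5 → hit
9 → hit
5 → hit
9 → hit
5 → hit
1 → hit
7 → hit
Hits: 16.

16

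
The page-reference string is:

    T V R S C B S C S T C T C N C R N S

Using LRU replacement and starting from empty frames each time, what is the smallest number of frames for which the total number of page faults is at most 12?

3

f=1: 18 faults
f=2: 14 faults
f=3: 10 faults
f=4: 10 faults
f=5: 9 faults
f=6: 7 faults
f=7: 7 faults
Smallest f with faults ≤ 12 is 3.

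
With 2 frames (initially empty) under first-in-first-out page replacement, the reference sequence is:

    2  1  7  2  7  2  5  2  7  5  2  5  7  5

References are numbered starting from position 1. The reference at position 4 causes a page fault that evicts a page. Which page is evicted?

1

pos 1: 2: fault, frames {2}
pos 2: 1: fault, frames {2,1}
pos 3: 7: fault, evict 2, frames {1,7}
pos 4: 2: fault, evict 1, frames {7,2}
At position 4, page 1 is evicted.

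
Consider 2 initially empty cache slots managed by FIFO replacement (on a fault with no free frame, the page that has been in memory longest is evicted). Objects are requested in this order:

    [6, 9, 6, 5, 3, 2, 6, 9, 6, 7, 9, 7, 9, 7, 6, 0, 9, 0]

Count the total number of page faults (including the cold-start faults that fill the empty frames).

6 -> fault, frames [6]
9 -> fault, frames [6, 9]
6 -> hit
5 -> fault, evict 6, frames [9, 5]
3 -> fault, evict 9, frames [5, 3]
2 -> fault, evict 5, frames [3, 2]
6 -> fault, evict 3, frames [2, 6]
9 -> fault, evict 2, frames [6, 9]
6 -> hit
7 -> fault, evict 6, frames [9, 7]
9 -> hit
7 -> hit
9 -> hit
7 -> hit
6 -> fault, evict 9, frames [7, 6]
0 -> fault, evict 7, frames [6, 0]
9 -> fault, evict 6, frames [0, 9]
0 -> hit
Page faults: 11.

11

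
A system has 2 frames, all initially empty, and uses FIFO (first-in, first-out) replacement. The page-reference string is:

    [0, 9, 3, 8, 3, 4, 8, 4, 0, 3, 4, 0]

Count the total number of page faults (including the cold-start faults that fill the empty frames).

0 -> fault, frames [0]
9 -> fault, frames [0, 9]
3 -> fault, evict 0, frames [9, 3]
8 -> fault, evict 9, frames [3, 8]
3 -> hit
4 -> fault, evict 3, frames [8, 4]
8 -> hit
4 -> hit
0 -> fault, evict 8, frames [4, 0]
3 -> fault, evict 4, frames [0, 3]
4 -> fault, evict 0, frames [3, 4]
0 -> fault, evict 3, frames [4, 0]
Page faults: 9.

9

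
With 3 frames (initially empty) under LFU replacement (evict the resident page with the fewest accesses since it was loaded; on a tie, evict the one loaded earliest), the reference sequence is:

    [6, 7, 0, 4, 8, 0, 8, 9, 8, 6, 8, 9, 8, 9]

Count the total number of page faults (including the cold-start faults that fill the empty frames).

8

6 -> fault, frames [6]
7 -> fault, frames [6, 7]
0 -> fault, frames [6, 7, 0]
4 -> fault, evict 6, frames [7, 0, 4]
8 -> fault, evict 7, frames [0, 4, 8]
0 -> hit
8 -> hit
9 -> fault, evict 4, frames [0, 8, 9]
8 -> hit
6 -> fault, evict 9, frames [0, 8, 6]
8 -> hit
9 -> fault, evict 6, frames [0, 8, 9]
8 -> hit
9 -> hit
Page faults: 8.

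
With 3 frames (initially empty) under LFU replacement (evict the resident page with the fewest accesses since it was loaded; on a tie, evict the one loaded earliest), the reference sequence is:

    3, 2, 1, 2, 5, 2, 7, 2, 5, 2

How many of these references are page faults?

3: fault, frames (3)
2: fault, frames (3 2)
1: fault, frames (3 2 1)
2: hit
5: fault, evict 3, frames (2 1 5)
2: hit
7: fault, evict 1, frames (2 5 7)
2: hit
5: hit
2: hit
Page faults: 5.

5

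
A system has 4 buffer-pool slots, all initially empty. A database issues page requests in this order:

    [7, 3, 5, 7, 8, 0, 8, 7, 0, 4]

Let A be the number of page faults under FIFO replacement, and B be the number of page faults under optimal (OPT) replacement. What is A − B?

1

Under FIFO: F F F . F F . F . F → 7 faults.
Under OPT: F F F . F F . . . F → 6 faults.
A − B = 7 − 6 = 1.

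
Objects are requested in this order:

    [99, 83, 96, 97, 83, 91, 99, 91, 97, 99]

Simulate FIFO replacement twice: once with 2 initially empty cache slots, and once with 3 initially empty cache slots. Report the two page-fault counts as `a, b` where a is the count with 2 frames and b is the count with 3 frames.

8, 6

2 frames: F F F F F F F . F . → 8 faults.
3 frames: F F F F . F F . . . → 6 faults.
6 < 8: adding a frame reduced faults, as is typical.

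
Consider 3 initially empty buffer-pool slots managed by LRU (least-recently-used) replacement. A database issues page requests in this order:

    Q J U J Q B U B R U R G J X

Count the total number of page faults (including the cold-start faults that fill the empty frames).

9

Q: miss, frames (Q)
J: miss, frames (Q J)
U: miss, frames (Q J U)
J: hit
Q: hit
B: miss, evict U, frames (J Q B)
U: miss, evict J, frames (Q B U)
B: hit
R: miss, evict Q, frames (U B R)
U: hit
R: hit
G: miss, evict B, frames (U R G)
J: miss, evict U, frames (R G J)
X: miss, evict R, frames (G J X)
Page faults: 9.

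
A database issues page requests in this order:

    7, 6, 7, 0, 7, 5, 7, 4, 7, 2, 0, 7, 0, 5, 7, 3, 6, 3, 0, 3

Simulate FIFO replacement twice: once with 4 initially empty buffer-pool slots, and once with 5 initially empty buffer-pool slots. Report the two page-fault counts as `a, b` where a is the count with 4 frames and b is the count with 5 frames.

4 frames: F F . F . F . F F F F . . F . F F . . . → 11 faults.
5 frames: F F . F . F . F . F . F . . . F F . F . → 10 faults.
10 < 11: adding a frame reduced faults, as is typical.

11, 10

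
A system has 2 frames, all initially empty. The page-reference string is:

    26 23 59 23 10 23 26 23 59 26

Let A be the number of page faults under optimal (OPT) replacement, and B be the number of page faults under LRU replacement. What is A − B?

Under OPT: F F F . F . F . F . → 6 faults.
Under LRU: F F F . F . F . F F → 7 faults.
A − B = 6 − 7 = -1.

-1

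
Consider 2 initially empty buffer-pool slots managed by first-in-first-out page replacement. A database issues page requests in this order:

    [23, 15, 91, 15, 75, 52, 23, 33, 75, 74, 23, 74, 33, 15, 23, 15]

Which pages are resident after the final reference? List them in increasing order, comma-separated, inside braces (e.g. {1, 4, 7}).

23 → fault, frames [23]
15 → fault, frames [23, 15]
91 → fault, evict 23, frames [15, 91]
15 → hit
75 → fault, evict 15, frames [91, 75]
52 → fault, evict 91, frames [75, 52]
23 → fault, evict 75, frames [52, 23]
33 → fault, evict 52, frames [23, 33]
75 → fault, evict 23, frames [33, 75]
74 → fault, evict 33, frames [75, 74]
23 → fault, evict 75, frames [74, 23]
74 → hit
33 → fault, evict 74, frames [23, 33]
15 → fault, evict 23, frames [33, 15]
23 → fault, evict 33, frames [15, 23]
15 → hit

{15, 23}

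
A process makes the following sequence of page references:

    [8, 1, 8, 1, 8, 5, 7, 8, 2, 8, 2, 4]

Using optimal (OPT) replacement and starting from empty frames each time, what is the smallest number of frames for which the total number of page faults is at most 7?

f=1: 12 faults
f=2: 6 faults
f=3: 6 faults
f=4: 6 faults
f=5: 6 faults
f=6: 6 faults
Smallest f with faults ≤ 7 is 2.

2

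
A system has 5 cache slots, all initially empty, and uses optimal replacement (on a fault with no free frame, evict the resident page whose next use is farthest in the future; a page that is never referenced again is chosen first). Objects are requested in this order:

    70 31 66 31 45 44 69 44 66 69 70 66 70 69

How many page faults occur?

70 → miss, frames {70}
31 → miss, frames {70,31}
66 → miss, frames {70,31,66}
31 → hit
45 → miss, frames {70,31,66,45}
44 → miss, frames {70,31,66,45,44}
69 → miss, evict 45, frames {70,31,66,44,69}
44 → hit
66 → hit
69 → hit
70 → hit
66 → hit
70 → hit
69 → hit
Page faults: 6.

6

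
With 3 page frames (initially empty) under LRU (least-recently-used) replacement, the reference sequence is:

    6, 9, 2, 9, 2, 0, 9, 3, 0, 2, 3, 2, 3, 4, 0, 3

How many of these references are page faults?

6: fault, frames {6}
9: fault, frames {6,9}
2: fault, frames {6,9,2}
9: hit
2: hit
0: fault, evict 6, frames {9,2,0}
9: hit
3: fault, evict 2, frames {0,9,3}
0: hit
2: fault, evict 9, frames {3,0,2}
3: hit
2: hit
3: hit
4: fault, evict 0, frames {2,3,4}
0: fault, evict 2, frames {3,4,0}
3: hit
Page faults: 8.

8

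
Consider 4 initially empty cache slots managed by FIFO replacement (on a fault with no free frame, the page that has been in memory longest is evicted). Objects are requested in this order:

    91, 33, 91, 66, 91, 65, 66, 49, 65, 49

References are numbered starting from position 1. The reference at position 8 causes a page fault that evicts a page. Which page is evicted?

pos 1: 91 -> miss, frames [91]
pos 2: 33 -> miss, frames [91, 33]
pos 3: 91 -> hit
pos 4: 66 -> miss, frames [91, 33, 66]
pos 5: 91 -> hit
pos 6: 65 -> miss, frames [91, 33, 66, 65]
pos 7: 66 -> hit
pos 8: 49 -> miss, evict 91, frames [33, 66, 65, 49]
At position 8, page 91 is evicted.

91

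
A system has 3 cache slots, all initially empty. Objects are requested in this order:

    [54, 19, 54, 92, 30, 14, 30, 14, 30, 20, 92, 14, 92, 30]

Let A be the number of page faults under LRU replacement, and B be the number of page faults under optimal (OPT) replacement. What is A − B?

Under LRU: F F . F F F . . . F F F . F → 9 faults.
Under OPT: F F . F F F . . . F . . . F → 7 faults.
A − B = 9 − 7 = 2.

2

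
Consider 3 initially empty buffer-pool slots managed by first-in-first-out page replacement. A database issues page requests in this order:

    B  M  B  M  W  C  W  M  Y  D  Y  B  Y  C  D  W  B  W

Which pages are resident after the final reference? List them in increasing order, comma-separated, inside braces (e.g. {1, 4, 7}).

{B, C, W}

B → fault, frames (B)
M → fault, frames (B M)
B → hit
M → hit
W → fault, frames (B M W)
C → fault, evict B, frames (M W C)
W → hit
M → hit
Y → fault, evict M, frames (W C Y)
D → fault, evict W, frames (C Y D)
Y → hit
B → fault, evict C, frames (Y D B)
Y → hit
C → fault, evict Y, frames (D B C)
D → hit
W → fault, evict D, frames (B C W)
B → hit
W → hit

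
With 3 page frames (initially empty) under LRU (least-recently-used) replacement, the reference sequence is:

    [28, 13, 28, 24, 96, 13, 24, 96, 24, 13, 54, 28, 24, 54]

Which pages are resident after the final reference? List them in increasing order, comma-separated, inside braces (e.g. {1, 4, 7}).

{24, 28, 54}

28 → fault, frames {28}
13 → fault, frames {28,13}
28 → hit
24 → fault, frames {13,28,24}
96 → fault, evict 13, frames {28,24,96}
13 → fault, evict 28, frames {24,96,13}
24 → hit
96 → hit
24 → hit
13 → hit
54 → fault, evict 96, frames {24,13,54}
28 → fault, evict 24, frames {13,54,28}
24 → fault, evict 13, frames {54,28,24}
54 → hit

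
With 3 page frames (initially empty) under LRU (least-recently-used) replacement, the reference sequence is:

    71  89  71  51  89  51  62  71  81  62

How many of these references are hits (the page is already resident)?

4

71 → miss, frames [71]
89 → miss, frames [71, 89]
71 → hit
51 → miss, frames [89, 71, 51]
89 → hit
51 → hit
62 → miss, evict 71, frames [89, 51, 62]
71 → miss, evict 89, frames [51, 62, 71]
81 → miss, evict 51, frames [62, 71, 81]
62 → hit
Hits: 4.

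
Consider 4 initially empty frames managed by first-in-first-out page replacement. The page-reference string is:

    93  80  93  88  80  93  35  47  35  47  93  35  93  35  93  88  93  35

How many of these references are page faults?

6

93 → miss, frames {93}
80 → miss, frames {93,80}
93 → hit
88 → miss, frames {93,80,88}
80 → hit
93 → hit
35 → miss, frames {93,80,88,35}
47 → miss, evict 93, frames {80,88,35,47}
35 → hit
47 → hit
93 → miss, evict 80, frames {88,35,47,93}
35 → hit
93 → hit
35 → hit
93 → hit
88 → hit
93 → hit
35 → hit
Page faults: 6.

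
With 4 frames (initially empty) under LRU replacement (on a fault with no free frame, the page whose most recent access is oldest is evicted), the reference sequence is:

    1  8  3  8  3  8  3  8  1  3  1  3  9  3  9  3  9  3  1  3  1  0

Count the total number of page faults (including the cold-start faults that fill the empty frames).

1: fault, frames (1)
8: fault, frames (1 8)
3: fault, frames (1 8 3)
8: hit
3: hit
8: hit
3: hit
8: hit
1: hit
3: hit
1: hit
3: hit
9: fault, frames (8 1 3 9)
3: hit
9: hit
3: hit
9: hit
3: hit
1: hit
3: hit
1: hit
0: fault, evict 8, frames (9 3 1 0)
Page faults: 5.

5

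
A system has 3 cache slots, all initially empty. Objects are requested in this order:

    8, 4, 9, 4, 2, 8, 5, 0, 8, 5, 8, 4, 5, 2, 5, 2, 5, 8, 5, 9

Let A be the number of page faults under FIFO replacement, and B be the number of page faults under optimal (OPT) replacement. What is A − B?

Under FIFO: F F F . F F F F . . . F . F F . . F . F → 12 faults.
Under OPT: F F F . F . F F . . . F . F . . . . . F → 9 faults.
A − B = 12 − 9 = 3.

3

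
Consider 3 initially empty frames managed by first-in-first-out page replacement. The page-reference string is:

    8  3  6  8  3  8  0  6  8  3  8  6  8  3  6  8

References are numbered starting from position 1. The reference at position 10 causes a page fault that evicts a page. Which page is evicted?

6

pos 1: 8: fault, frames (8)
pos 2: 3: fault, frames (8 3)
pos 3: 6: fault, frames (8 3 6)
pos 4: 8: hit
pos 5: 3: hit
pos 6: 8: hit
pos 7: 0: fault, evict 8, frames (3 6 0)
pos 8: 6: hit
pos 9: 8: fault, evict 3, frames (6 0 8)
pos 10: 3: fault, evict 6, frames (0 8 3)
At position 10, page 6 is evicted.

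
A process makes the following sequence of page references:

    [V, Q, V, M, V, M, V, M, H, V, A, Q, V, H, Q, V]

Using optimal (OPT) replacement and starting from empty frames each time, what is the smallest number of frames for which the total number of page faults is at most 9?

f=1: 16 faults
f=2: 8 faults
f=3: 6 faults
f=4: 5 faults
f=5: 5 faults
Smallest f with faults ≤ 9 is 2.

2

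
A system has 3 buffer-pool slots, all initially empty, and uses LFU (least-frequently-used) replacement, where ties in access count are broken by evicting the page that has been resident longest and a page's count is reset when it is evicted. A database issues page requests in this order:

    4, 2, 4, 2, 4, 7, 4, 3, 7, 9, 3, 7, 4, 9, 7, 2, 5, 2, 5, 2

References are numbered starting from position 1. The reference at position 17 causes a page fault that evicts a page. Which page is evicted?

7

pos 1: 4: fault, frames {4}
pos 2: 2: fault, frames {4,2}
pos 3: 4: hit
pos 4: 2: hit
pos 5: 4: hit
pos 6: 7: fault, frames {4,2,7}
pos 7: 4: hit
pos 8: 3: fault, evict 7, frames {4,2,3}
pos 9: 7: fault, evict 3, frames {4,2,7}
pos 10: 9: fault, evict 7, frames {4,2,9}
pos 11: 3: fault, evict 9, frames {4,2,3}
pos 12: 7: fault, evict 3, frames {4,2,7}
pos 13: 4: hit
pos 14: 9: fault, evict 7, frames {4,2,9}
pos 15: 7: fault, evict 9, frames {4,2,7}
pos 16: 2: hit
pos 17: 5: fault, evict 7, frames {4,2,5}
At position 17, page 7 is evicted.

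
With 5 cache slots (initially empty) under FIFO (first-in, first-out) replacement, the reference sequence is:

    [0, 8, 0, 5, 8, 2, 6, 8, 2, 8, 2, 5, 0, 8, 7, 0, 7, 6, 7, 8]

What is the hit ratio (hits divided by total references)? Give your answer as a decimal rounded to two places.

0.60

0: miss, frames [0]
8: miss, frames [0, 8]
0: hit
5: miss, frames [0, 8, 5]
8: hit
2: miss, frames [0, 8, 5, 2]
6: miss, frames [0, 8, 5, 2, 6]
8: hit
2: hit
8: hit
2: hit
5: hit
0: hit
8: hit
7: miss, evict 0, frames [8, 5, 2, 6, 7]
0: miss, evict 8, frames [5, 2, 6, 7, 0]
7: hit
6: hit
7: hit
8: miss, evict 5, frames [2, 6, 7, 0, 8]
Hits: 12 of 20 references → 12/20 = 0.6000.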